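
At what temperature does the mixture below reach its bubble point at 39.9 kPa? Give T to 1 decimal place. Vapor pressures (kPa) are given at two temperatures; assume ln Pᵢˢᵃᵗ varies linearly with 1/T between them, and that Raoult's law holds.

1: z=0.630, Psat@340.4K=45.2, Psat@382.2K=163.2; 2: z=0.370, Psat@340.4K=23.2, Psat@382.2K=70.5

T = 342.6 K

Bubble-point temperature: ΣzᵢPᵢˢᵃᵗ(T) = P. Interpolate ln Pᵢˢᵃᵗ = aᵢ + bᵢ/T.
  T = 340.4 K: ΣzᵢPᵢˢᵃᵗ = 37.06 kPa
  T = 382.2 K: ΣzᵢPᵢˢᵃᵗ = 128.90 kPa
  T = 361.3 K: ΣzᵢPᵢˢᵃᵗ = 71.61 kPa
  T = 350.9 K: ΣzᵢPᵢˢᵃᵗ = 52.10 kPa
  T = 345.6 K: ΣzᵢPᵢˢᵃᵗ = 43.98 kPa
  T = 343.0 K: ΣzᵢPᵢˢᵃᵗ = 40.40 kPa
Interpolating between 340.4 K and 343.0 K gives T ≈ 342.6 K.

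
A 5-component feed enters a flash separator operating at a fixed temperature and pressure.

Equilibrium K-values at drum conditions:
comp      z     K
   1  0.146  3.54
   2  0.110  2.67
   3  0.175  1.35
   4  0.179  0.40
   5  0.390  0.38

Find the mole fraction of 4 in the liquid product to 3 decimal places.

x_4 = 0.211

Rachford–Rice: g(β) = Σ zᵢ(Kᵢ−1)/(1+β(Kᵢ−1)) = 0.
Feasibility: ΣzᵢKᵢ = 1.267, Σzᵢ/Kᵢ = 1.686 — both > 1, two phases present.
Newton iteration, β⁰ = 0.5:
  β = 0.500: g = -0.1883, g' = -0.736 → β = 0.244
  β = 0.244: g = 0.0051, g' = -0.828 → β = 0.250
Converged at β = 0.250.
Compositions from xᵢ = zᵢ/(1+β(Kᵢ−1)), yᵢ = Kᵢxᵢ:
  1: x = 0.089, y = 0.316
  2: x = 0.078, y = 0.207
  3: x = 0.161, y = 0.217
  4: x = 0.211, y = 0.084
  5: x = 0.462, y = 0.175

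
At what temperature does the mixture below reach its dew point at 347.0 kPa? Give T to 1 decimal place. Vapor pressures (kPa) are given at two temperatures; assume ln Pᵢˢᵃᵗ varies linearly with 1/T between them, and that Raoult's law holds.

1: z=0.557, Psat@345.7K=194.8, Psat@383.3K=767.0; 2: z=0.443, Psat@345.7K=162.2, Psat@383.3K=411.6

Dew-point temperature: Σzᵢ·P/Pᵢˢᵃᵗ(T) = 1. Interpolate ln Pᵢˢᵃᵗ = aᵢ + bᵢ/T.
  T = 345.7 K: ΣzᵢP/Pᵢˢᵃᵗ = 1.9399
  T = 383.3 K: ΣzᵢP/Pᵢˢᵃᵗ = 0.6255
  T = 364.5 K: ΣzᵢP/Pᵢˢᵃᵗ = 1.0635
  T = 373.9 K: ΣzᵢP/Pᵢˢᵃᵗ = 0.8091
  T = 369.2 K: ΣzᵢP/Pᵢˢᵃᵗ = 0.9257
  T = 366.9 K: ΣzᵢP/Pᵢˢᵃᵗ = 0.9902
Interpolating between 364.5 K and 366.9 K gives T ≈ 366.6 K.

T = 366.6 K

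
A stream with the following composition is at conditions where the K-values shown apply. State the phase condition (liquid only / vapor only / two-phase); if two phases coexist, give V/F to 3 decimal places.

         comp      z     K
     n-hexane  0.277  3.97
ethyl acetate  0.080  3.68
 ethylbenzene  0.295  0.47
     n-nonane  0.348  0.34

two-phase, V/F = 0.371

ΣzᵢKᵢ = 1.651; Σzᵢ/Kᵢ = 1.743.
Both exceed 1, so a two-phase solution exists.
Let ψ = V/F and solve Σ zᵢ(Kᵢ−1)/(1+ψ(Kᵢ−1)) = 0.
Newton iteration, ψ⁰ = 0.5:
  ψ = 0.500: g = -0.1328, g' = -0.992 → ψ = 0.366
  ψ = 0.366: g = 0.0056, g' = -1.098 → ψ = 0.371
Converged at ψ = 0.371.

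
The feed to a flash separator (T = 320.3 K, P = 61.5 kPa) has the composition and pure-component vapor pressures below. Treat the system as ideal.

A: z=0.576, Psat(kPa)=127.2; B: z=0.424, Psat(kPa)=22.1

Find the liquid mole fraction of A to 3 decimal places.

Raoult's law: Kᵢ = Pᵢˢᵃᵗ/P = Pᵢˢᵃᵗ/61.5.
  K_A = 127.2/61.5 = 2.06829, K_B = 22.1/61.5 = 0.35935
Rachford–Rice: g(ψ) = Σ zᵢ(Kᵢ−1)/(1+ψ(Kᵢ−1)) = 0.
Check two-phase: ΣzᵢKᵢ = 1.344 > 1 and Σzᵢ/Kᵢ = 1.458 > 1, so g(0) = 0.344 > 0 and g(1) = -0.458 < 0.
Binary case is linear: z₁(K₁−1)(1+ψ(K₂−1)) + z₂(K₂−1)(1+ψ(K₁−1)) = 0
⇒ ψ = [z₁(K₁−1)+z₂(K₂−1)] / [−(K₁−1)(K₂−1)] = 0.3437/0.6844 = 0.502
Compositions from xᵢ = zᵢ/(1+ψ(Kᵢ−1)), yᵢ = Kᵢxᵢ:
  A: x = 0.375, y = 0.775
  B: x = 0.625, y = 0.225

x_A = 0.375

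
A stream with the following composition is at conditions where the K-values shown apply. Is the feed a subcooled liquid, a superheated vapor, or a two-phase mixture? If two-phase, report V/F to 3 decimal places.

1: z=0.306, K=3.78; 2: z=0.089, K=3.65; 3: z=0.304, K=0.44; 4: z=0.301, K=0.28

two-phase, V/F = 0.394

ΣzᵢKᵢ = 1.700; Σzᵢ/Kᵢ = 1.871.
Both exceed 1, so a two-phase solution exists.
Newton–Raphson from ψ = 0.5:
  ψ = 0.500: g = -0.1177, g' = -1.094 → ψ = 0.392
  ψ = 0.392: g = 0.0022, g' = -1.151 → ψ = 0.394
Converged at ψ = 0.394.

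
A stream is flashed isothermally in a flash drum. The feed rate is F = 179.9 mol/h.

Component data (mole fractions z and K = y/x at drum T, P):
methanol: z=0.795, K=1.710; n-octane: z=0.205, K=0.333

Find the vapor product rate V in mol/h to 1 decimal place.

V = 162.5 mol/h

Material balance + equilibrium reduce to Σ zᵢ(Kᵢ−1)/(1+β(Kᵢ−1)) = 0.
Check two-phase: ΣzᵢKᵢ = 1.428 > 1 and Σzᵢ/Kᵢ = 1.081 > 1, so g(0) = 0.428 > 0 and g(1) = -0.081 < 0.
Binary case is linear: z₁(K₁−1)(1+β(K₂−1)) + z₂(K₂−1)(1+β(K₁−1)) = 0
⇒ β = [z₁(K₁−1)+z₂(K₂−1)] / [−(K₁−1)(K₂−1)] = 0.4277/0.4736 = 0.903
Then V = β·F = 0.9032·179.9 = 162.5 mol/h and L = F − V = 17.4 mol/h.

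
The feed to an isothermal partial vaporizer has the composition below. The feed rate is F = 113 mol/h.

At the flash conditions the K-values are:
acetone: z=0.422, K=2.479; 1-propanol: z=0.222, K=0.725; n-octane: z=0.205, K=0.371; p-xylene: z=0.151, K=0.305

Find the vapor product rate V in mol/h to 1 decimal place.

V = 46.2 mol/h

Material balance + equilibrium reduce to Σ zᵢ(Kᵢ−1)/(1+ψ(Kᵢ−1)) = 0.
g(0) = ΣzᵢKᵢ − 1 = 0.329 and g(1) = 1 − Σzᵢ/Kᵢ = -0.524, so a root lies in (0, 1).
Iterate (Newton) starting at ψ = 0.5:
  ψ = 0.500: g = -0.0609, g' = -0.672 → ψ = 0.409
Converged at ψ = 0.409.
Then V = ψ·F = 0.4088·113 = 46.2 mol/h and L = F − V = 66.8 mol/h.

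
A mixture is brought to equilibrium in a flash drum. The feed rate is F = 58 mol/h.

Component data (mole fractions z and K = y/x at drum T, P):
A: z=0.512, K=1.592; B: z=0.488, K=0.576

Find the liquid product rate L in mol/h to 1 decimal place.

Material balance + equilibrium reduce to Σ zᵢ(Kᵢ−1)/(1+ψ(Kᵢ−1)) = 0.
Check two-phase: ΣzᵢKᵢ = 1.096 > 1 and Σzᵢ/Kᵢ = 1.169 > 1, so g(0) = 0.096 > 0 and g(1) = -0.169 < 0.
Newton–Raphson from ψ = 0.38:
  ψ = 0.380: g = 0.0008, g' = -0.244 → ψ = 0.383
Converged at ψ = 0.383.
Then V = ψ·F = 0.3832·58 = 22.2 mol/h and L = F − V = 35.8 mol/h.

L = 35.8 mol/h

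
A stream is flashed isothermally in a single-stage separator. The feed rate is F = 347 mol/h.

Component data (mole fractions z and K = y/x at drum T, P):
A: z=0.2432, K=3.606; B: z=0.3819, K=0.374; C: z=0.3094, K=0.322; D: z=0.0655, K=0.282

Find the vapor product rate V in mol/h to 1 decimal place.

Material balance + equilibrium reduce to Σ zᵢ(Kᵢ−1)/(1+V/F(Kᵢ−1)) = 0.
g(0) = ΣzᵢKᵢ − 1 = 0.1379 and g(1) = 1 − Σzᵢ/Kᵢ = -1.2817, so a root lies in (0, 1).
Iterate (Newton) starting at V/F = 0.5:
  V/F = 0.5000: g = -0.46352, g' = -1.0362 → V/F = 0.0527
  V/F = 0.0527: g = 0.04364, g' = -1.6265 → V/F = 0.0795
  V/F = 0.0795: g = 0.00181, g' = -1.4960 → V/F = 0.0807
Converged at V/F = 0.0807.
Then V = V/F·F = 0.0807·347 = 28.0 mol/h and L = F − V = 319.0 mol/h.

V = 28.0 mol/h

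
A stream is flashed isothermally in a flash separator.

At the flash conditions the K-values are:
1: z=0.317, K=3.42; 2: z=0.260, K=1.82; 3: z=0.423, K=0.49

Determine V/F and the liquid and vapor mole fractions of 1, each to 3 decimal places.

V/F = 0.843, x_1 = 0.104, y_1 = 0.357

Material balance + equilibrium reduce to Σ zᵢ(Kᵢ−1)/(1+V/F(Kᵢ−1)) = 0.
g(0) = ΣzᵢKᵢ − 1 = 0.765 and g(1) = 1 − Σzᵢ/Kᵢ = -0.099, so a root lies in (0, 1).
Newton iteration, V/F⁰ = 0.53:
  V/F = 0.530: g = 0.1891, g' = -0.648 → V/F = 0.822
  V/F = 0.822: g = 0.0127, g' = -0.596 → V/F = 0.843
Converged at V/F = 0.843.
Compositions from xᵢ = zᵢ/(1+V/F(Kᵢ−1)), yᵢ = Kᵢxᵢ:
  1: x = 0.104, y = 0.357
  2: x = 0.154, y = 0.280
  3: x = 0.742, y = 0.364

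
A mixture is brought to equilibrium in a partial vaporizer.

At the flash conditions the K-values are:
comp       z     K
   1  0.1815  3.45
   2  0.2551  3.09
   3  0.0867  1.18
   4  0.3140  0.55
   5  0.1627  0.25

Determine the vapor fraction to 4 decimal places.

Rachford–Rice: g(ψ) = Σ zᵢ(Kᵢ−1)/(1+ψ(Kᵢ−1)) = 0.
Check two-phase: ΣzᵢKᵢ = 1.7301 > 1 and Σzᵢ/Kᵢ = 1.4303 > 1, so g(0) = 0.7301 > 0 and g(1) = -0.4303 < 0.
Newton–Raphson from ψ = 0.36:
  ψ = 0.3600: g = 0.21941, g' = -0.9352 → ψ = 0.5946
  ψ = 0.5946: g = 0.01966, g' = -0.8210 → ψ = 0.6186
  ψ = 0.6186: g = -0.00006, g' = -0.8270 → ψ = 0.6185
Converged at ψ = 0.6185.

ψ = 0.6185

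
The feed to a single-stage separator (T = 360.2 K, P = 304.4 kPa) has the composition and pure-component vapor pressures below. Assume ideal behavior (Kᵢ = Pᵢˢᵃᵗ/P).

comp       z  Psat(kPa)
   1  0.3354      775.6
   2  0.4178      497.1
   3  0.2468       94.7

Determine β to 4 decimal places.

β = 0.8341

Raoult's law: Kᵢ = Pᵢˢᵃᵗ/P = Pᵢˢᵃᵗ/304.4.
  K_1 = 775.6/304.4 = 2.547963, K_2 = 497.1/304.4 = 1.633049, K_3 = 94.7/304.4 = 0.311104
Let β = V/F and solve Σ zᵢ(Kᵢ−1)/(1+β(Kᵢ−1)) = 0.
Feasibility: ΣzᵢKᵢ = 1.6137, Σzᵢ/Kᵢ = 1.1808 — both > 1, two phases present.
Newton iteration, β⁰ = 0.61:
  β = 0.6100: g = 0.16459, g' = -0.6482 → β = 0.8639
  β = 0.8639: g = -0.02685, g' = -0.9317 → β = 0.8351
  β = 0.8351: g = -0.00086, g' = -0.8739 → β = 0.8341
Converged at β = 0.8341.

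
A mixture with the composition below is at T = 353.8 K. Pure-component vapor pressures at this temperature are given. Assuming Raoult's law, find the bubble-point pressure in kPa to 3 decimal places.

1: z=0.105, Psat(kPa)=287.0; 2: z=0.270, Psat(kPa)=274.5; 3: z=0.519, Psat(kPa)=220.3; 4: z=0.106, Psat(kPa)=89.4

At the bubble point ψ → 0, so ΣzᵢKᵢ = 1 with Kᵢ = Pᵢˢᵃᵗ/P ⇒ P = ΣzᵢPᵢˢᵃᵗ.
P = 0.105·287.0 + 0.270·274.5 + 0.519·220.3 + 0.106·89.4 = 228.062 kPa

Pbub = 228.062 kPa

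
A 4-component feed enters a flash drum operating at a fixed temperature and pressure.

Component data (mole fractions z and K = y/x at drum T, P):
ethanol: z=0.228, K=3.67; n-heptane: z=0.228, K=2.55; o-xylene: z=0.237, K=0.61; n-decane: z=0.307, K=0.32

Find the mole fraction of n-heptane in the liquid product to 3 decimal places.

x_n-heptane = 0.125

Let ψ = V/F and solve Σ zᵢ(Kᵢ−1)/(1+ψ(Kᵢ−1)) = 0.
Feasibility: ΣzᵢKᵢ = 1.661, Σzᵢ/Kᵢ = 1.499 — both > 1, two phases present.
Newton iteration, ψ⁰ = 0.4:
  ψ = 0.400: g = 0.1162, g' = -0.907 → ψ = 0.528
  ψ = 0.528: g = 0.0048, g' = -0.848 → ψ = 0.534
Converged at ψ = 0.534.
Compositions from xᵢ = zᵢ/(1+ψ(Kᵢ−1)), yᵢ = Kᵢxᵢ:
  ethanol: x = 0.094, y = 0.345
  n-heptane: x = 0.125, y = 0.318
  o-xylene: x = 0.299, y = 0.183
  n-decane: x = 0.482, y = 0.154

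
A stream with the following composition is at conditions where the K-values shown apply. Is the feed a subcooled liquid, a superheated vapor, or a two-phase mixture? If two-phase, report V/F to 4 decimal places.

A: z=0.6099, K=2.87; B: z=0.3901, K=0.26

two-phase, V/F = 0.6156

ΣzᵢKᵢ = 1.8518; Σzᵢ/Kᵢ = 1.7129.
Both exceed 1, so a two-phase solution exists.
Newton–Raphson from ψ = 0.48:
  ψ = 0.4800: g = 0.15333, g' = -1.1061 → ψ = 0.6186
  ψ = 0.6186: g = -0.00361, g' = -1.1851 → ψ = 0.6156
Converged at ψ = 0.6156.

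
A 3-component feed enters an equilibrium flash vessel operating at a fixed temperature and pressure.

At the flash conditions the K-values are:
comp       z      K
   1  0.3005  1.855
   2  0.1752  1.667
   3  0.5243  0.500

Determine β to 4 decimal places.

β = 0.2825

Let β = V/F and solve Σ zᵢ(Kᵢ−1)/(1+β(Kᵢ−1)) = 0.
Check two-phase: ΣzᵢKᵢ = 1.1116 > 1 and Σzᵢ/Kᵢ = 1.3157 > 1, so g(0) = 0.1116 > 0 and g(1) = -0.3157 < 0.
Iterate (Newton) starting at β = 0.5:
  β = 0.5000: g = -0.08192, g' = -0.3847 → β = 0.2870
  β = 0.2870: g = -0.00170, g' = -0.3752 → β = 0.2825
Converged at β = 0.2825.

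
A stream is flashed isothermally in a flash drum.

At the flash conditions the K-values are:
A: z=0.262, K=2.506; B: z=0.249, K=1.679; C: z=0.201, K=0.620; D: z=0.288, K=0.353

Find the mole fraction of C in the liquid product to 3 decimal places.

Material balance + equilibrium reduce to Σ zᵢ(Kᵢ−1)/(1+ψ(Kᵢ−1)) = 0.
Check two-phase: ΣzᵢKᵢ = 1.301 > 1 and Σzᵢ/Kᵢ = 1.393 > 1, so g(0) = 0.301 > 0 and g(1) = -0.393 < 0.
Iterate (Newton) starting at ψ = 0.64:
  ψ = 0.640: g = -0.1002, g' = -0.612 → ψ = 0.476
  ψ = 0.476: g = -0.0050, g' = -0.562 → ψ = 0.467
Converged at ψ = 0.467.
Compositions from xᵢ = zᵢ/(1+ψ(Kᵢ−1)), yᵢ = Kᵢxᵢ:
  A: x = 0.154, y = 0.385
  B: x = 0.189, y = 0.317
  C: x = 0.244, y = 0.152
  D: x = 0.413, y = 0.146

x_C = 0.244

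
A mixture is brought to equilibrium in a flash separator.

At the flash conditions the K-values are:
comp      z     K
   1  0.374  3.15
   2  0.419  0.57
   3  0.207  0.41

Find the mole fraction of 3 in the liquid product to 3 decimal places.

Material balance + equilibrium reduce to Σ zᵢ(Kᵢ−1)/(1+β(Kᵢ−1)) = 0.
Check two-phase: ΣzᵢKᵢ = 1.502 > 1 and Σzᵢ/Kᵢ = 1.359 > 1, so g(0) = 0.502 > 0 and g(1) = -0.359 < 0.
Newton iteration, β⁰ = 0.5:
  β = 0.500: g = -0.0152, g' = -0.672 → β = 0.477
  β = 0.477: g = 0.0001, g' = -0.683 → β = 0.478
Converged at β = 0.478.
Compositions from xᵢ = zᵢ/(1+β(Kᵢ−1)), yᵢ = Kᵢxᵢ:
  1: x = 0.185, y = 0.581
  2: x = 0.527, y = 0.301
  3: x = 0.288, y = 0.118

x_3 = 0.288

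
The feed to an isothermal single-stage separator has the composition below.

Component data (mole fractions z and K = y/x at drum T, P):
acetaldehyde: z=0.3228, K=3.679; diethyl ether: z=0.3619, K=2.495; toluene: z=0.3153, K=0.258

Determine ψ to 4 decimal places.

Let ψ = V/F and solve Σ zᵢ(Kᵢ−1)/(1+ψ(Kᵢ−1)) = 0.
Check two-phase: ΣzᵢKᵢ = 2.1719 > 1 and Σzᵢ/Kᵢ = 1.4549 > 1, so g(0) = 1.1719 > 0 and g(1) = -0.4549 < 0.
Iterate (Newton) starting at ψ = 0.5:
  ψ = 0.5000: g = 0.30731, g' = -1.1269 → ψ = 0.7727
  ψ = 0.7727: g = -0.01561, g' = -1.3736 → ψ = 0.7613
  ψ = 0.7613: g = -0.00017, g' = -1.3447 → ψ = 0.7612
Converged at ψ = 0.7612.

ψ = 0.7612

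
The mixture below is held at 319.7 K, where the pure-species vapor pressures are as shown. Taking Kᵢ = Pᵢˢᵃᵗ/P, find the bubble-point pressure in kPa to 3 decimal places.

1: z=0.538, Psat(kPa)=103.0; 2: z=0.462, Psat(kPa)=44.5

At the bubble point ψ → 0, so ΣzᵢKᵢ = 1 with Kᵢ = Pᵢˢᵃᵗ/P ⇒ P = ΣzᵢPᵢˢᵃᵗ.
P = 0.538·103.0 + 0.462·44.5 = 75.973 kPa

Pbub = 75.973 kPa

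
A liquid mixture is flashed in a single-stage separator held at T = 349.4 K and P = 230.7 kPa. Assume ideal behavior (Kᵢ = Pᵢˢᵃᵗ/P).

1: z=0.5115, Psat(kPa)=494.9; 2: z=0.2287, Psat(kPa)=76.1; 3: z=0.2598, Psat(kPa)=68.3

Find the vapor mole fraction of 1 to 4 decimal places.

Raoult's law: Kᵢ = Pᵢˢᵃᵗ/P = Pᵢˢᵃᵗ/230.7.
  K_1 = 494.9/230.7 = 2.145210, K_2 = 76.1/230.7 = 0.329866, K_3 = 68.3/230.7 = 0.296055
Rachford–Rice: g(ψ) = Σ zᵢ(Kᵢ−1)/(1+ψ(Kᵢ−1)) = 0.
Feasibility: ΣzᵢKᵢ = 1.2496, Σzᵢ/Kᵢ = 1.8093 — both > 1, two phases present.
Newton–Raphson from ψ = 0.41:
  ψ = 0.4100: g = -0.06979, g' = -0.7603 → ψ = 0.3182
  ψ = 0.3182: g = -0.00115, g' = -0.7401 → ψ = 0.3167
Converged at ψ = 0.3167.
Compositions from xᵢ = zᵢ/(1+ψ(Kᵢ−1)), yᵢ = Kᵢxᵢ:
  1: x = 0.3754, y = 0.8053
  2: x = 0.2903, y = 0.0958
  3: x = 0.3343, y = 0.0990

y_1 = 0.8053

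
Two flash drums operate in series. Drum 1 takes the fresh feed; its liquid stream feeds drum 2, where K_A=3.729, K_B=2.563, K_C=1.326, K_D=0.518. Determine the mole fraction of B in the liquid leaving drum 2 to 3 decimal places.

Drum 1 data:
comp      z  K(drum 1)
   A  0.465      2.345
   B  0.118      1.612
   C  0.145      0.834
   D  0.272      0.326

x_B (drum 2) = 0.042

Drum 1:
Rachford–Rice: g(ψ₁) = Σ zᵢ(Kᵢ−1)/(1+ψ₁(Kᵢ−1)) = 0.
g(0) = ΣzᵢKᵢ − 1 = 0.490 and g(1) = 1 − Σzᵢ/Kᵢ = -0.280, so a root lies in (0, 1).
Newton–Raphson from ψ₁ = 0.39:
  ψ₁ = 0.390: g = 0.1941, g' = -0.623 → ψ₁ = 0.702
  ψ₁ = 0.702: g = -0.0028, g' = -0.694 → ψ₁ = 0.698
Converged at ψ₁ = 0.698.
Drum-1 compositions:
  A: x = 0.240, y = 0.563
  B: x = 0.083, y = 0.133
  C: x = 0.164, y = 0.137
  D: x = 0.513, y = 0.167
Drum-2 feed = drum-1 liquid: z₂ = (0.2399, 0.0827, 0.1640, 0.5134).
Drum 2:
Material balance + equilibrium reduce to Σ zᵢ(Kᵢ−1)/(1+ψ₂(Kᵢ−1)) = 0.
g(0) = ΣzᵢKᵢ − 1 = 0.590 and g(1) = 1 − Σzᵢ/Kᵢ = -0.211, so a root lies in (0, 1).
Newton iteration, ψ₂⁰ = 0.67:
  ψ₂ = 0.670: g = -0.0270, g' = -0.543 → ψ₂ = 0.620
  ψ₂ = 0.620: g = 0.0002, g' = -0.553 → ψ₂ = 0.621
Converged at ψ₂ = 0.621.
  A: x = 0.089, y = 0.332
  B: x = 0.042, y = 0.108
  C: x = 0.136, y = 0.181
  D: x = 0.733, y = 0.379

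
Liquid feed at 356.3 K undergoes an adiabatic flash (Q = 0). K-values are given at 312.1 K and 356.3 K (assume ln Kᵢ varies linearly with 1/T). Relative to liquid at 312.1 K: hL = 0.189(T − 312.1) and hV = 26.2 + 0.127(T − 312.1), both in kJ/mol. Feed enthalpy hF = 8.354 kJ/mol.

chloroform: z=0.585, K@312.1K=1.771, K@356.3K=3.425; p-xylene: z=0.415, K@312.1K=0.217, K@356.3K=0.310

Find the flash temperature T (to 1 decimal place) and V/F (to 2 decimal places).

T = 316.2 K, V/F = 0.29

Adiabatic flash: solve Rachford–Rice at each trial T, then check hF = ψ·hV(T) + (1−ψ)·hL(T).
  T = 312.1 K: K = (1.771, 0.217), RR gives ψ = 0.209, H_out = 5.472 kJ/mol
  T = 356.3 K: K = (3.425, 0.310), RR gives ψ = 0.677, H_out = 24.229 kJ/mol
  T = 334.2 K: K = (2.517, 0.262), RR gives ψ = 0.520, H_out = 17.079 kJ/mol
  T = 323.1 K: K = (2.122, 0.239), RR gives ψ = 0.399, H_out = 12.268 kJ/mol
  T = 317.6 K: K = (1.942, 0.228), RR gives ψ = 0.317, H_out = 9.242 kJ/mol
  T = 314.9 K: K = (1.857, 0.223), RR gives ψ = 0.268, H_out = 7.508 kJ/mol
  T = 316.2 K: K = (1.897, 0.225), RR gives ψ = 0.293, H_out = 8.367 kJ/mol
Linear interpolation between T = 314.9 (H_out = 7.508) and T = 316.2 (H_out = 8.367) on hF = 8.354 gives T ≈ 316.2 K, at which ψ = 0.29.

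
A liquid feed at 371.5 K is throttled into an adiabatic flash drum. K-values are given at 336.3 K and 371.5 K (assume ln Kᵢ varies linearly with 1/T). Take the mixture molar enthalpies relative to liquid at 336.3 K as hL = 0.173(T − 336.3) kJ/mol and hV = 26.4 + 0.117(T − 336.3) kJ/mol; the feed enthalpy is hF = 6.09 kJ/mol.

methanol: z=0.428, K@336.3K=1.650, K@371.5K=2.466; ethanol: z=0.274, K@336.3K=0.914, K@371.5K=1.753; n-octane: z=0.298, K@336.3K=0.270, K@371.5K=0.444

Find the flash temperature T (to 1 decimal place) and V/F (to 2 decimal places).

Adiabatic flash: solve Rachford–Rice at each trial T, then check hF = ψ·hV(T) + (1−ψ)·hL(T).
  T = 336.3 K: K = (1.650, 0.914, 0.270), RR gives ψ = 0.108, H_out = 2.852 kJ/mol
  T = 371.5 K: K = (2.466, 1.753, 0.444), RR gives ψ = 0.998, H_out = 30.481 kJ/mol
  T = 353.9 K: K = (2.037, 1.286, 0.351), RR gives ψ = 0.644, H_out = 19.401 kJ/mol
  T = 345.1 K: K = (1.838, 1.089, 0.309), RR gives ψ = 0.417, H_out = 12.324 kJ/mol
  T = 340.7 K: K = (1.743, 0.999, 0.289), RR gives ψ = 0.276, H_out = 7.973 kJ/mol
  T = 338.5 K: K = (1.696, 0.956, 0.279), RR gives ψ = 0.196, H_out = 5.522 kJ/mol
Linear interpolation between T = 338.5 (H_out = 5.522) and T = 340.7 (H_out = 7.973) on hF = 6.09 gives T ≈ 339.0 K, at which ψ = 0.21.

T = 339.0 K, V/F = 0.21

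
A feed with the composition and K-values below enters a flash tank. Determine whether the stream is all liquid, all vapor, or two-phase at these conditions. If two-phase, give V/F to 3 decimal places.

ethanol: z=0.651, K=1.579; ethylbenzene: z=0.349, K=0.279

two-phase, V/F = 0.300

ΣzᵢKᵢ = 1.125; Σzᵢ/Kᵢ = 1.663.
Both exceed 1, so a two-phase solution exists.
Let ψ = V/F and solve Σ zᵢ(Kᵢ−1)/(1+ψ(Kᵢ−1)) = 0.
Binary case is linear: z₁(K₁−1)(1+ψ(K₂−1)) + z₂(K₂−1)(1+ψ(K₁−1)) = 0
⇒ ψ = [z₁(K₁−1)+z₂(K₂−1)] / [−(K₁−1)(K₂−1)] = 0.1253/0.4175 = 0.300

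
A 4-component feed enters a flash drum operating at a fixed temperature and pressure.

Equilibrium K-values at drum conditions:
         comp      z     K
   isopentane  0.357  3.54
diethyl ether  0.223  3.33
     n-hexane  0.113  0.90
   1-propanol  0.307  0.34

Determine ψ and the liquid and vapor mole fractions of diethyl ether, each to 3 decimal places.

Rachford–Rice: g(ψ) = Σ zᵢ(Kᵢ−1)/(1+ψ(Kᵢ−1)) = 0.
Feasibility: ΣzᵢKᵢ = 2.212, Σzᵢ/Kᵢ = 1.196 — both > 1, two phases present.
Newton–Raphson from ψ = 0.5:
  ψ = 0.500: g = 0.3251, g' = -1.004 → ψ = 0.824
  ψ = 0.824: g = 0.0149, g' = -1.026 → ψ = 0.838
Converged at ψ = 0.838.
Compositions from xᵢ = zᵢ/(1+ψ(Kᵢ−1)), yᵢ = Kᵢxᵢ:
  isopentane: x = 0.114, y = 0.404
  diethyl ether: x = 0.076, y = 0.251
  n-hexane: x = 0.123, y = 0.111
  1-propanol: x = 0.687, y = 0.234

ψ = 0.838, x_diethyl ether = 0.076, y_diethyl ether = 0.251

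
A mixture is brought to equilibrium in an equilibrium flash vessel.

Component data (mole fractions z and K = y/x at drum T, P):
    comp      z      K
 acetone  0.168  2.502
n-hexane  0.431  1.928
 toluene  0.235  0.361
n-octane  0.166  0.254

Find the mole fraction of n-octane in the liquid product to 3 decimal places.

Rachford–Rice: g(V/F) = Σ zᵢ(Kᵢ−1)/(1+V/F(Kᵢ−1)) = 0.
g(0) = ΣzᵢKᵢ − 1 = 0.378 and g(1) = 1 − Σzᵢ/Kᵢ = -0.595, so a root lies in (0, 1).
Iterate (Newton) starting at V/F = 0.5:
  V/F = 0.500: g = -0.0009, g' = -0.739 → V/F = 0.499
Converged at V/F = 0.499.
Compositions from xᵢ = zᵢ/(1+V/F(Kᵢ−1)), yᵢ = Kᵢxᵢ:
  acetone: x = 0.096, y = 0.240
  n-hexane: x = 0.295, y = 0.568
  toluene: x = 0.345, y = 0.125
  n-octane: x = 0.264, y = 0.067

x_n-octane = 0.264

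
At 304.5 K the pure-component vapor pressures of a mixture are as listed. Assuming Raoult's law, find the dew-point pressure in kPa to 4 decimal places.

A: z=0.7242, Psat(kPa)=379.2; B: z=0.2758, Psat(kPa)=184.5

At the dew point ψ → 1, so Σzᵢ/Kᵢ = 1 with Kᵢ = Pᵢˢᵃᵗ/P ⇒ 1/P = Σzᵢ/Pᵢˢᵃᵗ.
1/P = 0.7242/379.2 + 0.2758/184.5 = 0.0034047 ⇒ P = 293.7150 kPa

Pdew = 293.7150 kPa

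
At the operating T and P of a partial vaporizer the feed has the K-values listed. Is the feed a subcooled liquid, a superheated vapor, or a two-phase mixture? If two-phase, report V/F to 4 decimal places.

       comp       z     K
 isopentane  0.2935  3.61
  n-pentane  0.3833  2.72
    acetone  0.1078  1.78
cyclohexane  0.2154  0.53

ΣzᵢKᵢ = 2.4082; Σzᵢ/Kᵢ = 0.6892.
Since Σzᵢ/Kᵢ < 1 the mixture is above its dew point — single vapor phase.

superheated vapor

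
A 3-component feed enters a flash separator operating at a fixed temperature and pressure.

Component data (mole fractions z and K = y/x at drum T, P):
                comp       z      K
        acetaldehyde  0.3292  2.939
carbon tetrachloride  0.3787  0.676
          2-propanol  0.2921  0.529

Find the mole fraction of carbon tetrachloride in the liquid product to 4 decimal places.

Let ψ = V/F and solve Σ zᵢ(Kᵢ−1)/(1+ψ(Kᵢ−1)) = 0.
Check two-phase: ΣzᵢKᵢ = 1.3780 > 1 and Σzᵢ/Kᵢ = 1.2244 > 1, so g(0) = 0.3780 > 0 and g(1) = -0.2244 < 0.
Newton–Raphson from ψ = 0.5:
  ψ = 0.5000: g = -0.00228, g' = -0.4866 → ψ = 0.4953
Converged at ψ = 0.4953.
Compositions from xᵢ = zᵢ/(1+ψ(Kᵢ−1)), yᵢ = Kᵢxᵢ:
  acetaldehyde: x = 0.1679, y = 0.4935
  carbon tetrachloride: x = 0.4511, y = 0.3049
  2-propanol: x = 0.3810, y = 0.2015

x_carbon tetrachloride = 0.4511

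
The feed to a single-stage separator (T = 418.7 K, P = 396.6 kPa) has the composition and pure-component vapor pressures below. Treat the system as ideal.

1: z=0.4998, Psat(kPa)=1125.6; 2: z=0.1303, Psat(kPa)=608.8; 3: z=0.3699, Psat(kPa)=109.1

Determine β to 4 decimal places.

Raoult's law: Kᵢ = Pᵢˢᵃᵗ/P = Pᵢˢᵃᵗ/396.6.
  K_1 = 1125.6/396.6 = 2.838124, K_2 = 608.8/396.6 = 1.535048, K_3 = 109.1/396.6 = 0.275088
Iterate (Newton) starting at β = 0.64:
  β = 0.6400: g = -0.02617, g' = -1.0537 → β = 0.6152
  β = 0.6152: g = -0.00035, g' = -1.0263 → β = 0.6148
Converged at β = 0.6148.

β = 0.6148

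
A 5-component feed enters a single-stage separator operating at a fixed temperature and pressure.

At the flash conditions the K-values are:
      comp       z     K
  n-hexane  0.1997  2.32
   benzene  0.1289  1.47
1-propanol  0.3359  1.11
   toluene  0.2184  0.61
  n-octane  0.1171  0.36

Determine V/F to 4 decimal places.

V/F = 0.5877

Material balance + equilibrium reduce to Σ zᵢ(Kᵢ−1)/(1+V/F(Kᵢ−1)) = 0.
g(0) = ΣzᵢKᵢ − 1 = 0.2010 and g(1) = 1 − Σzᵢ/Kᵢ = -0.1597, so a root lies in (0, 1).
Iterate (Newton) starting at V/F = 0.5:
  V/F = 0.5000: g = 0.02685, g' = -0.3036 → V/F = 0.5885
  V/F = 0.5885: g = -0.00025, g' = -0.3107 → V/F = 0.5877
Converged at V/F = 0.5877.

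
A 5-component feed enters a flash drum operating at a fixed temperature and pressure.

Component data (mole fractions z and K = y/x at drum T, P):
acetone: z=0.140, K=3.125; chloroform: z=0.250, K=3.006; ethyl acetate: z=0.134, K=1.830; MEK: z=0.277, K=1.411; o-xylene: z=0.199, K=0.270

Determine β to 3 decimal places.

β = 0.904

Newton iteration, β⁰ = 0.5:
  β = 0.500: g = 0.3389, g' = -0.741 → β = 0.958
  β = 0.958: g = -0.0692, g' = -1.410 → β = 0.908
  β = 0.908: g = -0.0057, g' = -1.189 → β = 0.904
Converged at β = 0.904.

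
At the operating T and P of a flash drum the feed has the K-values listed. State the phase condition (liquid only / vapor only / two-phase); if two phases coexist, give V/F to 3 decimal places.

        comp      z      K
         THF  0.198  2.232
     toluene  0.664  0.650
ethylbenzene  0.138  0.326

liquid only

ΣzᵢKᵢ = 0.919; Σzᵢ/Kᵢ = 1.534.
Since ΣzᵢKᵢ < 1 the mixture is below its bubble point — single liquid phase.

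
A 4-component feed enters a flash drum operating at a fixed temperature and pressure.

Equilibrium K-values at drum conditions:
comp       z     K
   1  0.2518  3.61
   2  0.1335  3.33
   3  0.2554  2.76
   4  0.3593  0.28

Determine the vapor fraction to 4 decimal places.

ψ = 0.7244

Rachford–Rice: g(ψ) = Σ zᵢ(Kᵢ−1)/(1+ψ(Kᵢ−1)) = 0.
Feasibility: ΣzᵢKᵢ = 2.1591, Σzᵢ/Kᵢ = 1.4856 — both > 1, two phases present.
Iterate (Newton) starting at ψ = 0.48:
  ψ = 0.4800: g = 0.28690, g' = -1.1669 → ψ = 0.7259
  ψ = 0.7259: g = -0.00192, g' = -1.2747 → ψ = 0.7244
Converged at ψ = 0.7244.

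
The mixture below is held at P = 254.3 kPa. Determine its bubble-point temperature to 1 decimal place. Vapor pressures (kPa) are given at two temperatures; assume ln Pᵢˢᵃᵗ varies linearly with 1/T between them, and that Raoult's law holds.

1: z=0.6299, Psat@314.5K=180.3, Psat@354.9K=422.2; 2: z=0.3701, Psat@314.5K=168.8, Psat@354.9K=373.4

T = 331.2 K

Bubble-point temperature: ΣzᵢPᵢˢᵃᵗ(T) = P. Interpolate ln Pᵢˢᵃᵗ = aᵢ + bᵢ/T.
  T = 314.5 K: ΣzᵢPᵢˢᵃᵗ = 176.04 kPa
  T = 354.9 K: ΣzᵢPᵢˢᵃᵗ = 404.14 kPa
  T = 334.7 K: ΣzᵢPᵢˢᵃᵗ = 273.48 kPa
  T = 324.6 K: ΣzᵢPᵢˢᵃᵗ = 220.92 kPa
  T = 329.6 K: ΣzᵢPᵢˢᵃᵗ = 245.94 kPa
  T = 332.1 K: ΣzᵢPᵢˢᵃᵗ = 259.18 kPa
Interpolating between 329.6 K and 332.1 K gives T ≈ 331.2 K.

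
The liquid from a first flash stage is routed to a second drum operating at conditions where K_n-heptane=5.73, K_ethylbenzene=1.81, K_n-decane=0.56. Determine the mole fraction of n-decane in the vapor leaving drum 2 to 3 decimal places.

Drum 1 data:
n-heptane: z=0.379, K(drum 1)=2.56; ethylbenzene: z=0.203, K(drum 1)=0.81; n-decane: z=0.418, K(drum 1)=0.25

Drum 1:
Material balance + equilibrium reduce to Σ zᵢ(Kᵢ−1)/(1+ψ₁(Kᵢ−1)) = 0.
Feasibility: ΣzᵢKᵢ = 1.239, Σzᵢ/Kᵢ = 2.071 — both > 1, two phases present.
Newton iteration, ψ₁⁰ = 0.5:
  ψ₁ = 0.500: g = -0.2121, g' = -0.902 → ψ₁ = 0.265
  ψ₁ = 0.265: g = -0.0135, g' = -0.836 → ψ₁ = 0.249
Converged at ψ₁ = 0.249.
Drum-1 compositions:
  n-heptane: x = 0.273, y = 0.699
  ethylbenzene: x = 0.213, y = 0.173
  n-decane: x = 0.514, y = 0.128
Drum-2 feed = drum-1 liquid: z₂ = (0.2730, 0.2131, 0.5139).
Drum 2:
Let ψ₂ = V/F and solve Σ zᵢ(Kᵢ−1)/(1+ψ₂(Kᵢ−1)) = 0.
Check two-phase: ΣzᵢKᵢ = 2.238 > 1 and Σzᵢ/Kᵢ = 1.083 > 1, so g(0) = 1.238 > 0 and g(1) = -0.083 < 0.
Newton–Raphson from ψ₂ = 0.5:
  ψ₂ = 0.500: g = 0.2167, g' = -0.774 → ψ₂ = 0.780
  ψ₂ = 0.780: g = 0.0368, g' = -0.561 → ψ₂ = 0.846
  ψ₂ = 0.846: g = 0.0005, g' = -0.546 → ψ₂ = 0.847
Converged at ψ₂ = 0.847.
  n-heptane: x = 0.055, y = 0.313
  ethylbenzene: x = 0.126, y = 0.229
  n-decane: x = 0.819, y = 0.459

y_n-decane (drum 2) = 0.459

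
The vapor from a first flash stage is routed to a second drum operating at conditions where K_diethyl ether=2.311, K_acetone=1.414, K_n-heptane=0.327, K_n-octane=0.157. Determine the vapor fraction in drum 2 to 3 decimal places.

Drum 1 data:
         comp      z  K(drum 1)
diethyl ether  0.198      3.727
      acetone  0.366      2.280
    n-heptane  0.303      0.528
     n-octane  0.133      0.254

V/F (drum 2) = 0.496

Drum 1:
Iterate (Newton) starting at ψ₁ = 0.56:
  ψ₁ = 0.560: g = 0.1217, g' = -0.777 → ψ₁ = 0.717
  ψ₁ = 0.717: g = -0.0022, g' = -0.828 → ψ₁ = 0.714
Converged at ψ₁ = 0.714.
Drum-1 compositions:
  diethyl ether: x = 0.067, y = 0.250
  acetone: x = 0.191, y = 0.436
  n-heptane: x = 0.457, y = 0.241
  n-octane: x = 0.285, y = 0.072
Drum-2 feed = drum-1 vapor: z₂ = (0.2504, 0.4360, 0.2413, 0.0723).
Drum 2:
Newton–Raphson from ψ₂ = 0.5:
  ψ₂ = 0.500: g = -0.0022, g' = -0.610 → ψ₂ = 0.496
Converged at ψ₂ = 0.496.
  diethyl ether: x = 0.152, y = 0.351
  acetone: x = 0.362, y = 0.511
  n-heptane: x = 0.362, y = 0.118
  n-octane: x = 0.124, y = 0.020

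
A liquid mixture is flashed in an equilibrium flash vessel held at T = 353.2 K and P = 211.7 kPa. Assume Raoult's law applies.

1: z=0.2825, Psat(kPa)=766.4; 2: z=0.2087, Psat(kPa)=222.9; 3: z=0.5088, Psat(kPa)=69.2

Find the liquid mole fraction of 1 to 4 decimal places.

x_1 = 0.1591

Raoult's law: Kᵢ = Pᵢˢᵃᵗ/P = Pᵢˢᵃᵗ/211.7.
  K_1 = 766.4/211.7 = 3.620217, K_2 = 222.9/211.7 = 1.052905, K_3 = 69.2/211.7 = 0.326878
Newton–Raphson from ψ = 0.5:
  ψ = 0.5000: g = -0.18505, g' = -0.8878 → ψ = 0.2916
  ψ = 0.2916: g = 0.00440, g' = -0.9808 → ψ = 0.2960
  ψ = 0.2960: g = 0.00001, g' = -0.9752 → ψ = 0.2961
Converged at ψ = 0.2961.
Compositions from xᵢ = zᵢ/(1+ψ(Kᵢ−1)), yᵢ = Kᵢxᵢ:
  1: x = 0.1591, y = 0.5759
  2: x = 0.2055, y = 0.2164
  3: x = 0.6354, y = 0.2077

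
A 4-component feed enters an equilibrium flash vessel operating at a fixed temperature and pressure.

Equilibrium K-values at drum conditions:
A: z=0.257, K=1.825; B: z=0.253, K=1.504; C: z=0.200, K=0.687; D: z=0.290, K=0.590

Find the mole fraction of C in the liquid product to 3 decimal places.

Rachford–Rice: g(β) = Σ zᵢ(Kᵢ−1)/(1+β(Kᵢ−1)) = 0.
g(0) = ΣzᵢKᵢ − 1 = 0.158 and g(1) = 1 − Σzᵢ/Kᵢ = -0.092, so a root lies in (0, 1).
Newton–Raphson from β = 0.5:
  β = 0.500: g = 0.0282, g' = -0.233 → β = 0.621
Converged at β = 0.621.
Compositions from xᵢ = zᵢ/(1+β(Kᵢ−1)), yᵢ = Kᵢxᵢ:
  A: x = 0.170, y = 0.310
  B: x = 0.193, y = 0.290
  C: x = 0.248, y = 0.171
  D: x = 0.389, y = 0.230

x_C = 0.248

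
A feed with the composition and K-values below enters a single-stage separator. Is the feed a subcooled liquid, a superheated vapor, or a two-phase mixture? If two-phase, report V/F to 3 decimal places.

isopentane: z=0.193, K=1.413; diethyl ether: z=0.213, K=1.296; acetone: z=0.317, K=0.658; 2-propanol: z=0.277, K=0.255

ΣzᵢKᵢ = 0.828; Σzᵢ/Kᵢ = 1.869.
Since ΣzᵢKᵢ < 1 the mixture is below its bubble point — single liquid phase.

subcooled liquid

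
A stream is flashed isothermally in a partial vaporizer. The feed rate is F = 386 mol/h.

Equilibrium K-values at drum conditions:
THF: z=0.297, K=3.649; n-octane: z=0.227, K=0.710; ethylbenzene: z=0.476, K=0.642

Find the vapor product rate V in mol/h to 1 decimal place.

Let ψ = V/F and solve Σ zᵢ(Kᵢ−1)/(1+ψ(Kᵢ−1)) = 0.
g(0) = ΣzᵢKᵢ − 1 = 0.551 and g(1) = 1 − Σzᵢ/Kᵢ = -0.143, so a root lies in (0, 1).
Iterate (Newton) starting at ψ = 0.5:
  ψ = 0.500: g = 0.0539, g' = -0.502 → ψ = 0.607
  ψ = 0.607: g = 0.0039, g' = -0.434 → ψ = 0.616
Converged at ψ = 0.616.
Then V = ψ·F = 0.6164·386 = 237.9 mol/h and L = F − V = 148.1 mol/h.

V = 237.9 mol/h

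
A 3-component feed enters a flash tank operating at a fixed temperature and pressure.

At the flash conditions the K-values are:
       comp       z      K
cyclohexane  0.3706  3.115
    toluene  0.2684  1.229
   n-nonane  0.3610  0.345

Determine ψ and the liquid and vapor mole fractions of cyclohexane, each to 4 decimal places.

ψ = 0.6132, x_cyclohexane = 0.1614, y_cyclohexane = 0.5026

Material balance + equilibrium reduce to Σ zᵢ(Kᵢ−1)/(1+ψ(Kᵢ−1)) = 0.
Check two-phase: ΣzᵢKᵢ = 1.6088 > 1 and Σzᵢ/Kᵢ = 1.3837 > 1, so g(0) = 0.6088 > 0 and g(1) = -0.3837 < 0.
Newton–Raphson from ψ = 0.52:
  ψ = 0.5200: g = 0.06961, g' = -0.7434 → ψ = 0.6136
  ψ = 0.6136: g = -0.00037, g' = -0.7578 → ψ = 0.6132
Converged at ψ = 0.6132.
Compositions from xᵢ = zᵢ/(1+ψ(Kᵢ−1)), yᵢ = Kᵢxᵢ:
  cyclohexane: x = 0.1614, y = 0.5026
  toluene: x = 0.2354, y = 0.2892
  n-nonane: x = 0.6033, y = 0.2081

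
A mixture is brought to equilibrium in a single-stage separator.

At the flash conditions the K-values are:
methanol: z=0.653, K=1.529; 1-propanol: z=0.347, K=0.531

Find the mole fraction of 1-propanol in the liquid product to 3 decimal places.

Binary case is linear: z₁(K₁−1)(1+ψ(K₂−1)) + z₂(K₂−1)(1+ψ(K₁−1)) = 0
⇒ ψ = [z₁(K₁−1)+z₂(K₂−1)] / [−(K₁−1)(K₂−1)] = 0.1827/0.2481 = 0.736
Compositions from xᵢ = zᵢ/(1+ψ(Kᵢ−1)), yᵢ = Kᵢxᵢ:
  methanol: x = 0.470, y = 0.719
  1-propanol: x = 0.530, y = 0.281

x_1-propanol = 0.530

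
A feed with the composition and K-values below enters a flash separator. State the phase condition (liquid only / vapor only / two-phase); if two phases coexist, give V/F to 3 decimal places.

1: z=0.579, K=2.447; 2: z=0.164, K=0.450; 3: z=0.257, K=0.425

ΣzᵢKᵢ = 1.600; Σzᵢ/Kᵢ = 1.206.
Both exceed 1, so a two-phase solution exists.
Iterate (Newton) starting at ψ = 0.66:
  ψ = 0.660: g = 0.0488, g' = -0.660 → ψ = 0.734
  ψ = 0.734: g = -0.0006, g' = -0.679 → ψ = 0.733
Converged at ψ = 0.733.

two-phase, V/F = 0.733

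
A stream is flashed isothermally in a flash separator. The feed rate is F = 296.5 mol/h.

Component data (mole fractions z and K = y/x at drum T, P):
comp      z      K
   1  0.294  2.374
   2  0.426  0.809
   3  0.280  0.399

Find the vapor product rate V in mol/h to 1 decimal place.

V = 85.3 mol/h

Material balance + equilibrium reduce to Σ zᵢ(Kᵢ−1)/(1+β(Kᵢ−1)) = 0.
Check two-phase: ΣzᵢKᵢ = 1.154 > 1 and Σzᵢ/Kᵢ = 1.352 > 1, so g(0) = 0.154 > 0 and g(1) = -0.352 < 0.
Iterate (Newton) starting at β = 0.68:
  β = 0.680: g = -0.1693, g' = -0.458 → β = 0.311
  β = 0.311: g = -0.0102, g' = -0.443 → β = 0.287
  β = 0.287: g = 0.0001, g' = -0.450 → β = 0.288
Converged at β = 0.288.
Then V = β·F = 0.2876·296.5 = 85.3 mol/h and L = F − V = 211.2 mol/h.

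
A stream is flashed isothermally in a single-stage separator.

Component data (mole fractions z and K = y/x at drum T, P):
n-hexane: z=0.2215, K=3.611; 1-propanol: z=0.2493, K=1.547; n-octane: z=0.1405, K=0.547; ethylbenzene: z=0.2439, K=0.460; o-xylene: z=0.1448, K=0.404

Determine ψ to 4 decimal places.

Rachford–Rice: g(ψ) = Σ zᵢ(Kᵢ−1)/(1+ψ(Kᵢ−1)) = 0.
Feasibility: ΣzᵢKᵢ = 1.4331, Σzᵢ/Kᵢ = 1.3680 — both > 1, two phases present.
Newton–Raphson from ψ = 0.5:
  ψ = 0.5000: g = -0.02771, g' = -0.6161 → ψ = 0.4550
  ψ = 0.4550: g = 0.00030, g' = -0.6308 → ψ = 0.4555
Converged at ψ = 0.4555.

ψ = 0.4555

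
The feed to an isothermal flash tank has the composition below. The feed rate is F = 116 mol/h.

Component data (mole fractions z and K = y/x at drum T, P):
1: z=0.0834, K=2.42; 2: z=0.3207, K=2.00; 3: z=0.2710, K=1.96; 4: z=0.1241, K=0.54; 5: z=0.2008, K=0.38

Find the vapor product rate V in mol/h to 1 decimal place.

V = 101.1 mol/h

Material balance + equilibrium reduce to Σ zᵢ(Kᵢ−1)/(1+ψ(Kᵢ−1)) = 0.
g(0) = ΣzᵢKᵢ − 1 = 0.5177 and g(1) = 1 − Σzᵢ/Kᵢ = -0.0913, so a root lies in (0, 1).
Newton iteration, ψ⁰ = 0.36:
  ψ = 0.3600: g = 0.27883, g' = -0.5506 → ψ = 0.8664
  ψ = 0.8664: g = 0.00304, g' = -0.6332 → ψ = 0.8712
Converged at ψ = 0.8712.
Then V = ψ·F = 0.8712·116 = 101.1 mol/h and L = F − V = 14.9 mol/h.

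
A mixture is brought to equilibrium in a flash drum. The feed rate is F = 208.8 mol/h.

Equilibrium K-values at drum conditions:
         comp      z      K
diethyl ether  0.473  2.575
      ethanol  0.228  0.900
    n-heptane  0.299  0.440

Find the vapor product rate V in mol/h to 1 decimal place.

Material balance + equilibrium reduce to Σ zᵢ(Kᵢ−1)/(1+ψ(Kᵢ−1)) = 0.
Check two-phase: ΣzᵢKᵢ = 1.555 > 1 and Σzᵢ/Kᵢ = 1.117 > 1, so g(0) = 0.555 > 0 and g(1) = -0.117 < 0.
Newton–Raphson from ψ = 0.57:
  ψ = 0.570: g = 0.1224, g' = -0.531 → ψ = 0.801
  ψ = 0.801: g = 0.0011, g' = -0.540 → ψ = 0.803
Converged at ψ = 0.803.
Then V = ψ·F = 0.8028·208.8 = 167.6 mol/h and L = F − V = 41.2 mol/h.

V = 167.6 mol/h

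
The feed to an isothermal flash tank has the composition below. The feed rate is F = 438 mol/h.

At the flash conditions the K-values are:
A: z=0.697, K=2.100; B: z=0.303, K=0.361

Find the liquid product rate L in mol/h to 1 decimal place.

Let ψ = V/F and solve Σ zᵢ(Kᵢ−1)/(1+ψ(Kᵢ−1)) = 0.
Feasibility: ΣzᵢKᵢ = 1.573, Σzᵢ/Kᵢ = 1.171 — both > 1, two phases present.
Newton iteration, ψ⁰ = 0.5:
  ψ = 0.500: g = 0.2101, g' = -0.618 → ψ = 0.840
  ψ = 0.840: g = -0.0194, g' = -0.804 → ψ = 0.816
  ψ = 0.816: g = -0.0004, g' = -0.774 → ψ = 0.815
Converged at ψ = 0.815.
Then V = ψ·F = 0.8153·438 = 357.1 mol/h and L = F − V = 80.9 mol/h.

L = 80.9 mol/h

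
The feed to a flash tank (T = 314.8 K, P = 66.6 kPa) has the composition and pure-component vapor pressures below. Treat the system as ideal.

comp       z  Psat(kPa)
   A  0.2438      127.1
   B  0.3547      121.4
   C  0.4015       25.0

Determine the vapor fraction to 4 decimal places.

Raoult's law: Kᵢ = Pᵢˢᵃᵗ/P = Pᵢˢᵃᵗ/66.6.
  K_A = 127.1/66.6 = 1.908408, K_B = 121.4/66.6 = 1.822823, K_C = 25.0/66.6 = 0.375375
Material balance + equilibrium reduce to Σ zᵢ(Kᵢ−1)/(1+ψ(Kᵢ−1)) = 0.
g(0) = ΣzᵢKᵢ − 1 = 0.2625 and g(1) = 1 − Σzᵢ/Kᵢ = -0.3919, so a root lies in (0, 1).
Newton iteration, ψ⁰ = 0.41:
  ψ = 0.4100: g = 0.04248, g' = -0.5241 → ψ = 0.4910
  ψ = 0.4910: g = -0.00072, g' = -0.5439 → ψ = 0.4897
Converged at ψ = 0.4897.

ψ = 0.4897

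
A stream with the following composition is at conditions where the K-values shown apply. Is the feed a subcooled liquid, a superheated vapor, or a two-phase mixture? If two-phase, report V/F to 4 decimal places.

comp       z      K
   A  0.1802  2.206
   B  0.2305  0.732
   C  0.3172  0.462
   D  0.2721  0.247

ΣzᵢKᵢ = 0.7800; Σzᵢ/Kᵢ = 2.1848.
Since ΣzᵢKᵢ < 1 the mixture is below its bubble point — single liquid phase.

subcooled liquid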